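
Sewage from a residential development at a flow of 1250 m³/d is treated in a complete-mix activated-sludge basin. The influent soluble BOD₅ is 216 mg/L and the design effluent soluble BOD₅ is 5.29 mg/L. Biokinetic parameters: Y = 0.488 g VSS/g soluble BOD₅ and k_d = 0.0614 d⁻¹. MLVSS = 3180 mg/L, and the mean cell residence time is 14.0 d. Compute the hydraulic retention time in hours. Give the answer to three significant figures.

τ ≈ 5.84 h

Rearranging the biomass balance for a CMAS with decay, V = Y·Q·ΔS·θ_c / [X·(1+k_d θ_c)] = 0.488 × 1250 × (216 − 5.29) × 14.0 / [3180 × (1 + 0.0614 × 14.0)] = 1.8×10^6 / 5914 = 304.3 m³.
HRT = V/Q = 304.3 m³ / 1250 m³·d⁻¹ = 0.2434 d × 24 = 5.842 h.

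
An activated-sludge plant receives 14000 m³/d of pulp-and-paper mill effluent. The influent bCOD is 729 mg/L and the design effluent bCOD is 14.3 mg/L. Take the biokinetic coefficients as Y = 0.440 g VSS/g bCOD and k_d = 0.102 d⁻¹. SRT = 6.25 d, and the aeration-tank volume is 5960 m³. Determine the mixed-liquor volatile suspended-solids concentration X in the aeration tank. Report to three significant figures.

Solving the biomass balance for X: X = Y Q (S₀−S) θ_c / [V (1+k_d θ_c)] = 0.440 × 14000 × (729 − 14.3) × 6.25 / [5960 × (1 + 0.102 × 6.25)] = 2819 mg/L.

X ≈ 2820 mg/L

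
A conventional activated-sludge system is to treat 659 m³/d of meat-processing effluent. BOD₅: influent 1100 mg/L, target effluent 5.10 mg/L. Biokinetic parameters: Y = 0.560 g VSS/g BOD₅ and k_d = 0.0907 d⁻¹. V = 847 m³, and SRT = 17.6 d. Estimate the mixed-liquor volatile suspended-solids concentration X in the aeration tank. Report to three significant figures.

X ≈ 3230 mg/L

X = Y·Q·ΔS·θ_c / [V·(1 + k_d θ_c)] = 0.560 × 659 × (1100 − 5.10) × 17.6 / [847 × (1 + 0.0907 × 17.6)] = 3234 mg/L.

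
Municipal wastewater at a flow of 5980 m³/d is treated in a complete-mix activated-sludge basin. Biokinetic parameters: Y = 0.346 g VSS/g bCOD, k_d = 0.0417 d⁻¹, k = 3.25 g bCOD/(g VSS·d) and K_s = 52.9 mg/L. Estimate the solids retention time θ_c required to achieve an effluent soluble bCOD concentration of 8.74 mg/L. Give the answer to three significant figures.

Specific growth rate at S = 8.74 mg/L: μ = YkS/(K_s+S) = 0.346·3.25·8.74/(52.9+8.74) = 0.1594 d⁻¹.
1/θ_c = 0.1594 − 0.0417 = 0.1177 d⁻¹, so θ_c = 8.493 d.

θ_c ≈ 8.49 d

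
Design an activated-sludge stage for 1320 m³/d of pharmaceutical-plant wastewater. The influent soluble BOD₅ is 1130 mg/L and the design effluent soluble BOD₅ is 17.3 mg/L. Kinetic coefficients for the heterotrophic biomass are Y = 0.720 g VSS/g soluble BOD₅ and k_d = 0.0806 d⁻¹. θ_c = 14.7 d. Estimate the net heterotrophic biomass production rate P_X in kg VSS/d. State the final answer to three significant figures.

P_X ≈ 484 kg VSS/d

Y_obs = Y / (1 + k_d θ_c) = 0.720 / (1 + 0.0806 × 14.7) = 0.720 / 2.185 = 0.3295.
ΔS = 1130 − 17.3 = 1113 mg/L, so the substrate removal rate is 1320 × 1113/1000 = 1469 kg soluble BOD₅/d.
So the net sludge growth is P_X = 0.3295 × 1469 = 484.0 kg VSS/d.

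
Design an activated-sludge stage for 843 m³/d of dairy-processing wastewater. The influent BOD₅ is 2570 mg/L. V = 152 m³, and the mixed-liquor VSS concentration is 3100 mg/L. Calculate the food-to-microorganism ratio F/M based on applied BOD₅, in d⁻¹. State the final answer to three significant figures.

F/M ≈ 4.60 d⁻¹

Food-to-microorganism ratio F/M = Q S₀ / (V X) = 843 × 2570 / (152.0 × 3100) = 4.598 d⁻¹.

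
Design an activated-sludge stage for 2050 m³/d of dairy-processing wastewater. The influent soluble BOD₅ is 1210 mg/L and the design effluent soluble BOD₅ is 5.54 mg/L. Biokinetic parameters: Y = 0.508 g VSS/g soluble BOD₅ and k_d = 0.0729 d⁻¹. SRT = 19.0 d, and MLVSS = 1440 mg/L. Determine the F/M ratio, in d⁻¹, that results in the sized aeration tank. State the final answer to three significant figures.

F/M ≈ 0.248 d⁻¹

Rearranging the biomass balance for a CMAS with decay, V = Y·Q·ΔS·θ_c / [X·(1+k_d θ_c)] = 0.508 × 2050 × (1210 − 5.54) × 19.0 / [1440 × (1 + 0.0729 × 19.0)] = 2.38×10^7 / 3435 = 6939 m³.
F/M = Q·S₀ / (V·X) = 2050 × 1210 / (6939 × 1440) = 0.2482 g soluble BOD₅·(g VSS·d)⁻¹.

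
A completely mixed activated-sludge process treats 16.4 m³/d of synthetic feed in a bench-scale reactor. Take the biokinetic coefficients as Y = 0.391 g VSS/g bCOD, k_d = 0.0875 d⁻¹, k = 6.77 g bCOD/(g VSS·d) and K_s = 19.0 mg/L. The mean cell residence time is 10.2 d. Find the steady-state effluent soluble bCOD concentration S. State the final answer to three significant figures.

S ≈ 1.43 mg/L

Effluent substrate depends only on kinetics and SRT: S = K_s(1 + k_d θ_c) / [θ_c(Yk − k_d) − 1] = 19.0 × (1 + 0.0875 × 10.2) / [10.2 × (0.391 × 6.77 − 0.0875) − 1] = 35.96 / 25.11 = 1.432 mg/L.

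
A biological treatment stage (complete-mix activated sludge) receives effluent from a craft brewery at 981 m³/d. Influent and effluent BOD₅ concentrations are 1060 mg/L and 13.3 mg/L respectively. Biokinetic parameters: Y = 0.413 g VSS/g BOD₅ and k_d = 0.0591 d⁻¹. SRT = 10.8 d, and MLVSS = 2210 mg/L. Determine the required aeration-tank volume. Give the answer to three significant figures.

V ≈ 1260 m³

Rearranging the biomass balance for a CMAS with decay, V = Y·Q·ΔS·θ_c / [X·(1+k_d θ_c)] = 0.413 × 981 × (1060 − 13.3) × 10.8 / [2210 × (1 + 0.0591 × 10.8)] = 4.58×10^6 / 3621 = 1265 m³.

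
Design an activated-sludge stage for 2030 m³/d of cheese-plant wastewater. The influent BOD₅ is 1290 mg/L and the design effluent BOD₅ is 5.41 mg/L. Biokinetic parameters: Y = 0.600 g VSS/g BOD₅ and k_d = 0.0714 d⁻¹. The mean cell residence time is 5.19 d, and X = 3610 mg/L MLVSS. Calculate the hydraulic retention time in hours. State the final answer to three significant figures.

τ ≈ 19.4 h

Steady-state biomass mass balance: V·X·(1 + k_d·θ_c) = Y·Q·(S₀ − S)·θ_c, so V = 0.600 × 2030 × (1290 − 5.41) × 5.19 / [3610 × (1 + 0.0714 × 5.19)] = 8.12×10^6 / 4948 = 1641 m³.
HRT = V/Q = 1641 m³ / 2030 m³·d⁻¹ = 0.8085 d × 24 = 19.40 h.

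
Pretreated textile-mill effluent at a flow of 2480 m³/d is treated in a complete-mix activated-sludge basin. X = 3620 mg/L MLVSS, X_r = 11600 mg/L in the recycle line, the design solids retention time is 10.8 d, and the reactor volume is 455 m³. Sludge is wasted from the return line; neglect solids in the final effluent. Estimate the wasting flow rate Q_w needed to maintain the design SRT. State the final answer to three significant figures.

Q_w ≈ 13.1 m³/d

Wasting from the return line (neglecting effluent solids): Q_w = V·X / (θ_c·X_r) = 455.0 × 3620 / (10.8 × 11600) = 13.15 m³/d.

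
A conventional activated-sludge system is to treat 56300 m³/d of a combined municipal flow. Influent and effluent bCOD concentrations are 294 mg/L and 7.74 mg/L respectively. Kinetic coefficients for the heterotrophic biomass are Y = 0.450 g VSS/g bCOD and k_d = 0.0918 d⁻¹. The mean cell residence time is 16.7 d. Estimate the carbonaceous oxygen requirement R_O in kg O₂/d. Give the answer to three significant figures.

R_O ≈ 12100 kg O₂/d

The observed yield is Y_obs = Y/(1 + k_d·θ_c) = 0.450 / (1 + 0.0918 × 16.7) = 0.450 / 2.533 = 0.1777 g VSS per g bCOD removed.
Q·(S₀ − S) = 56300 × (294 − 7.74) × 10⁻³ = 16116 kg/d removed.
Net sludge production P_X = 0.1777 × 16116 = 2863 kg VSS/d.
R_O = Q·(S₀ − S) − 1.42·P_X = 16116 − 1.42 × 2863 = 12051 kg O₂/d.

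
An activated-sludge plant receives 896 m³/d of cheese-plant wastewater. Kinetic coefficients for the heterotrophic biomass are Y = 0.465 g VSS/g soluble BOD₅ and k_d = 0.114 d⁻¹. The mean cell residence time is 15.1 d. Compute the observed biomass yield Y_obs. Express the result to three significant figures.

Y_obs ≈ 0.171 g VSS/g soluble BOD₅

Correct the yield for decay: Y_obs = Y/(1 + k_d θ_c) = 0.465 / (1 + 0.114 × 15.1) = 0.465 / 2.721 = 0.1709.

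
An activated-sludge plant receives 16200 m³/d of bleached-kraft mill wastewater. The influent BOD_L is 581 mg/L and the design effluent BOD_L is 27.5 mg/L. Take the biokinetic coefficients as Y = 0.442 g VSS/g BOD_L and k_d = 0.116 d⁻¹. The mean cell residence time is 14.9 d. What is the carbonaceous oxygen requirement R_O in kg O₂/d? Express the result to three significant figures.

R_O ≈ 6900 kg O₂/d

Correct the yield for decay: Y_obs = Y/(1 + k_d θ_c) = 0.442 / (1 + 0.116 × 14.9) = 0.442 / 2.728 = 0.1620.
Substrate removed = Q·(S₀ − S) = 16200 m³/d × (581 − 27.5) g/m³ = 8.97×10^6 g/d = 8967 kg/d.
Net sludge production P_X = 0.1620 × 8967 = 1453 kg VSS/d.
Carbonaceous O₂ demand = substrate oxidised − cell-mass equivalent = 8967 − 1.42 × 1453 = 6904 kg O₂/d.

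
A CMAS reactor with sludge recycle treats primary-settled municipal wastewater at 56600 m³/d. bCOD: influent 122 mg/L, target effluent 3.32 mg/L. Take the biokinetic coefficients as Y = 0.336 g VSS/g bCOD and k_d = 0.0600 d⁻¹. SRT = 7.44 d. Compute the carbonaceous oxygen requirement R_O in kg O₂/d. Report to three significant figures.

R_O ≈ 4500 kg O₂/d

Correct the yield for decay: Y_obs = Y/(1 + k_d θ_c) = 0.336 / (1 + 0.0600 × 7.44) = 0.336 / 1.446 = 0.2323.
Mass of bCOD removed per day: Q(S₀ − S) = 56600 × 118.7 g/m³ = 6717 kg/d.
Biomass synthesised: P_X = Y_obs × 6717 = 1560 kg VSS/d.
R_O = Q·ΔS − 1.42 P_X = 6717 − 2216 = 4501 kg O₂/d.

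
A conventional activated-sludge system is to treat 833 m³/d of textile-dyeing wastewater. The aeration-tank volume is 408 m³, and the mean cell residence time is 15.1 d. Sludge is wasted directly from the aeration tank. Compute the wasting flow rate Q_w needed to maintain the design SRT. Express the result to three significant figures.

With mixed-liquor wasting, θ_c = V/Q_w, so Q_w = V/θ_c = 408.0/15.1 = 27.02 m³/d.

Q_w ≈ 27.0 m³/d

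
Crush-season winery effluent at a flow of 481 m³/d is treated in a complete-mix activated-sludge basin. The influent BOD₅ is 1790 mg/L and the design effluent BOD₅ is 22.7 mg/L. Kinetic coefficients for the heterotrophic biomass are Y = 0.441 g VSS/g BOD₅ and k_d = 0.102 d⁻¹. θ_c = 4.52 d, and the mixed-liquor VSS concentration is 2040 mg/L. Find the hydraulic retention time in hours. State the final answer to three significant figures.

τ ≈ 28.4 h

Steady-state biomass mass balance: V·X·(1 + k_d·θ_c) = Y·Q·(S₀ − S)·θ_c, so V = 0.441 × 481 × (1790 − 22.7) × 4.52 / [2040 × (1 + 0.102 × 4.52)] = 1.69×10^6 / 2981 = 568.5 m³.
τ = V/Q = 568.5/481 = 1.182 d, or 28.37 h.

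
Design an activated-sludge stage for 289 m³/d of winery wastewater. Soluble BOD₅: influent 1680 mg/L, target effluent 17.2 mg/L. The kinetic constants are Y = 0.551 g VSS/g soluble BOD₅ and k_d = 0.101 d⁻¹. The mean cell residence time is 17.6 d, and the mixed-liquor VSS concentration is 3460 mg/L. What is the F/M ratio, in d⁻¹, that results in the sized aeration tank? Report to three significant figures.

F/M ≈ 0.289 d⁻¹

Rearranging the biomass balance for a CMAS with decay, V = Y·Q·ΔS·θ_c / [X·(1+k_d θ_c)] = 0.551 × 289 × (1680 − 17.2) × 17.6 / [3460 × (1 + 0.101 × 17.6)] = 4.66×10^6 / 9610 = 484.9 m³.
F/M = Q·S₀ / (V·X) = 289 × 1680 / (484.9 × 3460) = 0.2894 g soluble BOD₅·(g VSS·d)⁻¹.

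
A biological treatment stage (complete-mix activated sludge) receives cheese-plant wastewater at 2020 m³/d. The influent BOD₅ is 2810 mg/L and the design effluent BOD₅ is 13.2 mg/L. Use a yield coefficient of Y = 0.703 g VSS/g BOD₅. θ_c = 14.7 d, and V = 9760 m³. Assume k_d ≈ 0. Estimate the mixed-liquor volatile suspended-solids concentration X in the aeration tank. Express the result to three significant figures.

From V·X = Y·Q·(S₀ − S)·θ_c (decay neglected): X = 0.703 × 2020 × (2810 − 13.2) × 14.7 / 9760 = 5982 mg/L.

X ≈ 5980 mg/L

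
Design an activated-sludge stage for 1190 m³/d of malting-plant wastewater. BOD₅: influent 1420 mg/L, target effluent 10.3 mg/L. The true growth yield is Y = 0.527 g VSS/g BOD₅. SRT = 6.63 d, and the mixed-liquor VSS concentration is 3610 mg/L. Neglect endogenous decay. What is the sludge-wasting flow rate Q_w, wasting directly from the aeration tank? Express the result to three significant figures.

Q_w ≈ 245 m³/d

Biomass mass balance (decay neglected): V·X = Y·Q·(S₀ − S)·θ_c, so V = 0.527 × 1190 × (1420 − 10.3) × 6.63 / 3610 = 1624 m³.
With mixed-liquor wasting, θ_c = V/Q_w, so Q_w = V/θ_c = 1624/6.63 = 244.9 m³/d.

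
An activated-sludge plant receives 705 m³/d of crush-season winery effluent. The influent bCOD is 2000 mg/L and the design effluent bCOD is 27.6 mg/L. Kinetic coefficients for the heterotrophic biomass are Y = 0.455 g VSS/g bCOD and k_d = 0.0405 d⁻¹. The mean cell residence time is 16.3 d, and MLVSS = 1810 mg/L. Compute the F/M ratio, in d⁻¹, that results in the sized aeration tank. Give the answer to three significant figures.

F/M ≈ 0.227 d⁻¹

From the SRT design equation V = Y Q (S₀−S) θ_c / [X (1 + k_d θ_c)] = 0.455 × 705 × (2000 − 27.6) × 16.3 / [1810 × (1 + 0.0405 × 16.3)] = 1.03×10^7 / 3005 = 3432 m³.
F/M = Q·S₀ / (V·X) = 705 × 2000 / (3432 × 1810) = 0.2270 g bCOD·(g VSS·d)⁻¹.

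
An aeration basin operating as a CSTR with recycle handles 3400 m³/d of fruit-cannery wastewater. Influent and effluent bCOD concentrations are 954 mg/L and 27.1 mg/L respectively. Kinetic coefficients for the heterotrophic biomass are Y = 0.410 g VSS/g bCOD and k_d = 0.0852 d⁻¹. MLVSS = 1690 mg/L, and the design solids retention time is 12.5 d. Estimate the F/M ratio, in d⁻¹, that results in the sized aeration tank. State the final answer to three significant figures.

Rearranging the biomass balance for a CMAS with decay, V = Y·Q·ΔS·θ_c / [X·(1+k_d θ_c)] = 0.410 × 3400 × (954 − 27.1) × 12.5 / [1690 × (1 + 0.0852 × 12.5)] = 1.62×10^7 / 3490 = 4628 m³.
F/M = applied load / biomass = Q·S₀/(V·X) = 3400 × 954 / (4628 × 1690) = 0.4147 d⁻¹.

F/M ≈ 0.415 d⁻¹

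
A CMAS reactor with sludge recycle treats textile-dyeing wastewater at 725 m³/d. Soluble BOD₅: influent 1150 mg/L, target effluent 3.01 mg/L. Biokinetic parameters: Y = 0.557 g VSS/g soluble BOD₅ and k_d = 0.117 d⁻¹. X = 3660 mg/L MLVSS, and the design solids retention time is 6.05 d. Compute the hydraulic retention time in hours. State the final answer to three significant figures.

Steady-state biomass mass balance: V·X·(1 + k_d·θ_c) = Y·Q·(S₀ − S)·θ_c, so V = 0.557 × 725 × (1150 − 3.01) × 6.05 / [3660 × (1 + 0.117 × 6.05)] = 2.8×10^6 / 6251 = 448.3 m³.
τ = V/Q = 448.3/725 = 0.6184 d, or 14.84 h.

τ ≈ 14.8 h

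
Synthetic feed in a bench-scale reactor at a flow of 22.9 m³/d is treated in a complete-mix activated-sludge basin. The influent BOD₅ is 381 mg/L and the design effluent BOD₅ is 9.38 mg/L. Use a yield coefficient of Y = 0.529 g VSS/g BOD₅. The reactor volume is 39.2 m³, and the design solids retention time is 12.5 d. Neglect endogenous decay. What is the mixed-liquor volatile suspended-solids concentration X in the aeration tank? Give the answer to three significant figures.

Without decay, X = Y Q (S₀−S) θ_c / V = 0.529 × 22.9 × (381 − 9.38) × 12.5 / 39.2 = 1436 mg/L.

X ≈ 1440 mg/L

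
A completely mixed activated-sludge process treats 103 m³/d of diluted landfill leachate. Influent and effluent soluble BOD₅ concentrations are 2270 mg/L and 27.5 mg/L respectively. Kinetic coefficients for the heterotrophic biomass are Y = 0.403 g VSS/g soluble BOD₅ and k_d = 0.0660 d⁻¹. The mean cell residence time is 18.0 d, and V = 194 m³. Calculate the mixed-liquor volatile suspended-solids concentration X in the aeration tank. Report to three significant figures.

Solving the biomass balance for X: X = Y Q (S₀−S) θ_c / [V (1+k_d θ_c)] = 0.403 × 103 × (2270 − 27.5) × 18.0 / [194 × (1 + 0.0660 × 18.0)] = 3947 mg/L.

X ≈ 3950 mg/L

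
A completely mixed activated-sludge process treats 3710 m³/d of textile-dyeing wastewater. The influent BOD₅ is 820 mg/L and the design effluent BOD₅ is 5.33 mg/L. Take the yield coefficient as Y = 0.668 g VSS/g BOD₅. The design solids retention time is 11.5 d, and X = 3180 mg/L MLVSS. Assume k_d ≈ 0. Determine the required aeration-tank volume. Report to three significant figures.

V ≈ 7300 m³

Biomass mass balance (decay neglected): V·X = Y·Q·(S₀ − S)·θ_c, so V = 0.668 × 3710 × (820 − 5.33) × 11.5 / 3180 = 7301 m³.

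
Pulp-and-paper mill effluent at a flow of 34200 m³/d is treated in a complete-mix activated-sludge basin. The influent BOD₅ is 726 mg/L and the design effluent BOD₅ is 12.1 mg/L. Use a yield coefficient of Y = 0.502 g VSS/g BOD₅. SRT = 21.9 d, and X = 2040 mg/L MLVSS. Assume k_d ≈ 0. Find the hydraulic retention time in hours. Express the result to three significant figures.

Biomass mass balance (decay neglected): V·X = Y·Q·(S₀ − S)·θ_c, so V = 0.502 × 34200 × (726 − 12.1) × 21.9 / 2040 = 131577 m³.
HRT = V/Q = 131577 m³ / 34200 m³·d⁻¹ = 3.847 d × 24 = 92.33 h.

τ ≈ 92.3 h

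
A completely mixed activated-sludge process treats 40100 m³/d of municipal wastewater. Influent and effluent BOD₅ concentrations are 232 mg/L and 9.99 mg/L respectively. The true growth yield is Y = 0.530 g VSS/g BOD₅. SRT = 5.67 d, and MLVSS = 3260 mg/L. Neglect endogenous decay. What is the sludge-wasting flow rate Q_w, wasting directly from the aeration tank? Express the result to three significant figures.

Q_w ≈ 1450 m³/d

Biomass mass balance (decay neglected): V·X = Y·Q·(S₀ − S)·θ_c, so V = 0.530 × 40100 × (232 − 9.99) × 5.67 / 3260 = 8207 m³.
For wasting at MLVSS concentration, Q_w = V/θ_c = 8207/5.67 = 1447 m³/d.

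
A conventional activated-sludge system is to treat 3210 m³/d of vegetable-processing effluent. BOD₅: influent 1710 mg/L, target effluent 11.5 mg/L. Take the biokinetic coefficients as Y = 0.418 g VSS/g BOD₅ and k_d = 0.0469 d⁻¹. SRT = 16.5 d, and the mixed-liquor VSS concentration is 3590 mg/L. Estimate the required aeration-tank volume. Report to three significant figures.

V ≈ 5900 m³

Steady-state biomass mass balance: V·X·(1 + k_d·θ_c) = Y·Q·(S₀ − S)·θ_c, so V = 0.418 × 3210 × (1710 − 11.5) × 16.5 / [3590 × (1 + 0.0469 × 16.5)] = 3.76×10^7 / 6368 = 5905 m³.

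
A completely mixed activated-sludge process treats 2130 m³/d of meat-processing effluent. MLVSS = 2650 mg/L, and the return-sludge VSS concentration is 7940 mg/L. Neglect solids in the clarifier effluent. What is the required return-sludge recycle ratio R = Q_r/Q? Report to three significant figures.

R ≈ 0.501

Solids balance on the clarifier gives (1+R)X = R·X_r, so R = X/(X_r − X) = 2650 / (7940 − 2650) = 0.5009.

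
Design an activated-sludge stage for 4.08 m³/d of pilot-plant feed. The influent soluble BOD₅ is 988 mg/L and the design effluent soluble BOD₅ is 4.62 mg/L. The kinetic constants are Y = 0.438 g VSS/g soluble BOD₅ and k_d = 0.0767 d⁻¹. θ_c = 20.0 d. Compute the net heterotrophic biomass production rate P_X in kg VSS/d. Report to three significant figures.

P_X ≈ 0.694 kg VSS/d

Observed yield with endogenous decay: Y_obs = Y / (1 + k_d·θ_c) = 0.438 / (1 + 0.0767 × 20.0) = 0.438 / 2.534 = 0.1728 g VSS/g soluble BOD₅.
Q·(S₀ − S) = 4.08 × (988 − 4.62) × 10⁻³ = 4.012 kg/d removed.
So the net sludge growth is P_X = 0.1728 × 4.012 = 0.6935 kg VSS/d.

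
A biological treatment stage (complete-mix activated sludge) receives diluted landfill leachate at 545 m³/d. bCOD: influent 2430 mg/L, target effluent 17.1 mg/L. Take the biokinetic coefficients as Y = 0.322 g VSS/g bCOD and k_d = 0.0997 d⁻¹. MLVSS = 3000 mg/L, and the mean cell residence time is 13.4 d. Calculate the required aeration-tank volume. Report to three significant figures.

Rearranging the biomass balance for a CMAS with decay, V = Y·Q·ΔS·θ_c / [X·(1+k_d θ_c)] = 0.322 × 545 × (2430 − 17.1) × 13.4 / [3000 × (1 + 0.0997 × 13.4)] = 5.67×10^6 / 7008 = 809.7 m³.

V ≈ 810 m³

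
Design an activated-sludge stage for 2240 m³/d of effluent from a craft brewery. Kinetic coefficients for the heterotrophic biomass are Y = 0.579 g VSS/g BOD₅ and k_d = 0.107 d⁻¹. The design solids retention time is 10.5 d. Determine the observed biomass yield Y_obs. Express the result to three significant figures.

The observed yield is Y_obs = Y/(1 + k_d·θ_c) = 0.579 / (1 + 0.107 × 10.5) = 0.579 / 2.123 = 0.2727 g VSS per g BOD₅ removed.

Y_obs ≈ 0.273 g VSS/g BOD₅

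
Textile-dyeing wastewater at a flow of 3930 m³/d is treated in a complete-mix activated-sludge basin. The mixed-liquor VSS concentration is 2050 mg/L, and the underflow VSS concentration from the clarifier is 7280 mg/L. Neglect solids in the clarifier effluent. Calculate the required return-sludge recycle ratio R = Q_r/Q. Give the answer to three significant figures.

R ≈ 0.392

Solids balance on the clarifier gives (1+R)X = R·X_r, so R = X/(X_r − X) = 2050 / (7280 − 2050) = 0.3920.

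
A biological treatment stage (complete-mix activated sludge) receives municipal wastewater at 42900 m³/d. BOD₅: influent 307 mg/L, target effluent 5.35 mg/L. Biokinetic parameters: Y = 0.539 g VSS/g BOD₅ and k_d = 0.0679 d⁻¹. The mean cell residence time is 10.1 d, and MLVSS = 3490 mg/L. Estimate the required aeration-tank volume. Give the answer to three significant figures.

V ≈ 12000 m³

From the SRT design equation V = Y Q (S₀−S) θ_c / [X (1 + k_d θ_c)] = 0.539 × 42900 × (307 − 5.35) × 10.1 / [3490 × (1 + 0.0679 × 10.1)] = 7.04×10^7 / 5883 = 11974 m³.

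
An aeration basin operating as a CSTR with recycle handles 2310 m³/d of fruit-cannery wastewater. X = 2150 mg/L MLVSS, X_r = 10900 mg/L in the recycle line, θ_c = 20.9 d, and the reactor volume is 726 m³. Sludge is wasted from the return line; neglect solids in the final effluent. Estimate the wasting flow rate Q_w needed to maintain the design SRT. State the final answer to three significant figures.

Q_w ≈ 6.85 m³/d

θ_c = V·X/(Q_w·X_r) when wasting from the recycle, so Q_w = V·X/(θ_c·X_r) = 726.0 × 2150 / (20.9 × 10900) = 6.852 m³/d.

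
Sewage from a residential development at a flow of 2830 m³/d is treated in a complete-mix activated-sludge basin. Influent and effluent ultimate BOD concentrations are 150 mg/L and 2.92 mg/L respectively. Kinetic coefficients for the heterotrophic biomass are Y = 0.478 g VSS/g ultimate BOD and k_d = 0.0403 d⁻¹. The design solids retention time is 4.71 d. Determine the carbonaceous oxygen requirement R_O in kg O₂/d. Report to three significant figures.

Correct the yield for decay: Y_obs = Y/(1 + k_d θ_c) = 0.478 / (1 + 0.0403 × 4.71) = 0.478 / 1.190 = 0.4017.
Substrate removed = Q·(S₀ − S) = 2830 m³/d × (150 − 2.92) g/m³ = 4.16×10^5 g/d = 416.2 kg/d.
Biomass synthesised: P_X = Y_obs × 416.2 = 167.2 kg VSS/d.
Carbonaceous O₂ demand = substrate oxidised − cell-mass equivalent = 416.2 − 1.42 × 167.2 = 178.8 kg O₂/d.

R_O ≈ 179 kg O₂/d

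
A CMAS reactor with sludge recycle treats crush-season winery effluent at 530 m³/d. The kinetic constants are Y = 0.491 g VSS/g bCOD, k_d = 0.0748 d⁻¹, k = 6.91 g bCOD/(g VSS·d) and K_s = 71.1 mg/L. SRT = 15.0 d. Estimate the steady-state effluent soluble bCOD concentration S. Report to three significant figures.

From the Monod/SRT balance for a CMAS, S = K_s·(1+k_d θ_c)/[θ_c·(Y k − k_d) − 1] = 71.1 × (1 + 0.0748 × 15.0) / [15.0 × (0.491 × 6.91 − 0.0748) − 1] = 150.9 / 48.77 = 3.094 mg/L.

S ≈ 3.09 mg/L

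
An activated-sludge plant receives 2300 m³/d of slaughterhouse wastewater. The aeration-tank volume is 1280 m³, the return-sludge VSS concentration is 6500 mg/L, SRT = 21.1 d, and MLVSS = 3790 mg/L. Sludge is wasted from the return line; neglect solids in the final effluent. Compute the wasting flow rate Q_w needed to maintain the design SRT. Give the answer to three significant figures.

θ_c = V·X/(Q_w·X_r) when wasting from the recycle, so Q_w = V·X/(θ_c·X_r) = 1280 × 3790 / (21.1 × 6500) = 35.37 m³/d.

Q_w ≈ 35.4 m³/d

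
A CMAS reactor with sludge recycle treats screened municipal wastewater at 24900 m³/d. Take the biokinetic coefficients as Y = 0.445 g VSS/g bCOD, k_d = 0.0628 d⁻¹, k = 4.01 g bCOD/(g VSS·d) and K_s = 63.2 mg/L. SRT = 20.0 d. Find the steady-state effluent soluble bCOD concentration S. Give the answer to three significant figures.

Effluent substrate depends only on kinetics and SRT: S = K_s(1 + k_d θ_c) / [θ_c(Yk − k_d) − 1] = 63.2 × (1 + 0.0628 × 20.0) / [20.0 × (0.445 × 4.01 − 0.0628) − 1] = 142.6 / 33.43 = 4.265 mg/L.

S ≈ 4.26 mg/L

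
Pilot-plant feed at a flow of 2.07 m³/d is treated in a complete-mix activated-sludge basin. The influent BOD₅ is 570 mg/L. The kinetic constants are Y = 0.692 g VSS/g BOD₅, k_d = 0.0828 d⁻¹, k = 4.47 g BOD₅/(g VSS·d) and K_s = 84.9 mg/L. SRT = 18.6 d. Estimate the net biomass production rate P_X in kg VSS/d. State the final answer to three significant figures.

P_X ≈ 0.319 kg VSS/d

Effluent substrate depends only on kinetics and SRT: S = K_s(1 + k_d θ_c) / [θ_c(Yk − k_d) − 1] = 84.9 × (1 + 0.0828 × 18.6) / [18.6 × (0.692 × 4.47 − 0.0828) − 1] = 215.7 / 54.99 = 3.921 mg/L.
Correct the yield for decay: Y_obs = Y/(1 + k_d θ_c) = 0.692 / (1 + 0.0828 × 18.6) = 0.692 / 2.540 = 0.2724.
ΔS = 570 − 3.92 = 566.1 mg/L, so the substrate removal rate is 2.07 × 566.1/1000 = 1.172 kg BOD₅/d.
Biomass produced: P_X = Y_obs·Q·ΔS = 0.2724 × 1.172 ≈ 0.3192 kg VSS/d.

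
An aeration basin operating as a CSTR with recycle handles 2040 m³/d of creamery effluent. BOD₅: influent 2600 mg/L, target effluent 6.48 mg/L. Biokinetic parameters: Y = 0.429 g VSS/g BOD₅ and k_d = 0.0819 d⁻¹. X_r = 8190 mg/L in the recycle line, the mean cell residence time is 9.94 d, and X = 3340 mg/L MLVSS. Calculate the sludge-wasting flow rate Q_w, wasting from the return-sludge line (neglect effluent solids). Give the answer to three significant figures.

Rearranging the biomass balance for a CMAS with decay, V = Y·Q·ΔS·θ_c / [X·(1+k_d θ_c)] = 0.429 × 2040 × (2600 − 6.48) × 9.94 / [3340 × (1 + 0.0819 × 9.94)] = 2.26×10^7 / 6059 = 3724 m³.
θ_c = V·X/(Q_w·X_r) when wasting from the recycle, so Q_w = V·X/(θ_c·X_r) = 3724 × 3340 / (9.94 × 8190) = 152.8 m³/d.

Q_w ≈ 153 m³/d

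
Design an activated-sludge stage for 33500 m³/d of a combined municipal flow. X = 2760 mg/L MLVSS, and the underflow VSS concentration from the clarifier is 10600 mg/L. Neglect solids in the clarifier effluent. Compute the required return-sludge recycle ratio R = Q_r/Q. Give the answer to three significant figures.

Mass balance around the secondary clarifier (neglecting effluent solids): R = X / (X_r − X) = 2760 / (10600 − 2760) = 0.3520.

R ≈ 0.352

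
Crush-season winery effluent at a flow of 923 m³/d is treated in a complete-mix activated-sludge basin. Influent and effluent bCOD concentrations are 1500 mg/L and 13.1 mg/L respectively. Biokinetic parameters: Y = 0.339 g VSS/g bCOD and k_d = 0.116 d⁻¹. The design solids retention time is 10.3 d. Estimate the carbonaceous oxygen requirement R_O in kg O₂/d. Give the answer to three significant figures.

Y_obs = Y / (1 + k_d θ_c) = 0.339 / (1 + 0.116 × 10.3) = 0.339 / 2.195 = 0.1545.
Q·(S₀ − S) = 923 × (1500 − 13.1) × 10⁻³ = 1372 kg/d removed.
P_X = Y_obs·Q·(S₀ − S) = 0.1545 × 1372 = 212.0 kg VSS/d.
R_O = Q·ΔS − 1.42 P_X = 1372 − 301.0 = 1071 kg O₂/d.

R_O ≈ 1070 kg O₂/d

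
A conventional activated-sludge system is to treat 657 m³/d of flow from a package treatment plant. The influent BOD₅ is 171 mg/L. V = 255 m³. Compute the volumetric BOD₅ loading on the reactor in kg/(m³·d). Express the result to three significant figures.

L_v ≈ 0.441 kg BOD₅/(m³·d)

Applied BOD₅ load per unit volume = Q·S₀/V = (657 × 171/1000)/255.0 = 0.4406 kg BOD₅·m⁻³·d⁻¹.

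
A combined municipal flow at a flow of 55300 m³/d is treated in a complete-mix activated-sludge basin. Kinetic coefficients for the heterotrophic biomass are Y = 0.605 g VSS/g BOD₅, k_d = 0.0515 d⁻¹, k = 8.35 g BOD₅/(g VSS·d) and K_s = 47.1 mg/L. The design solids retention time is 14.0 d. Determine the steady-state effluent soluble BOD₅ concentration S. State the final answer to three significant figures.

S ≈ 1.17 mg/L

Effluent substrate depends only on kinetics and SRT: S = K_s(1 + k_d θ_c) / [θ_c(Yk − k_d) − 1] = 47.1 × (1 + 0.0515 × 14.0) / [14.0 × (0.605 × 8.35 − 0.0515) − 1] = 81.06 / 69.00 = 1.175 mg/L.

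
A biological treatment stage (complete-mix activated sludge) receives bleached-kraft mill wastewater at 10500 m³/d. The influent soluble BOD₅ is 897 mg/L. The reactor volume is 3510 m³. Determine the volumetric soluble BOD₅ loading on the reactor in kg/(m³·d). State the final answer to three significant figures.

L_v = Q S₀ / V = 10500 × 897 × 10⁻³ / 3510 = 2.683 kg/(m³·d).

L_v ≈ 2.68 kg soluble BOD₅/(m³·d)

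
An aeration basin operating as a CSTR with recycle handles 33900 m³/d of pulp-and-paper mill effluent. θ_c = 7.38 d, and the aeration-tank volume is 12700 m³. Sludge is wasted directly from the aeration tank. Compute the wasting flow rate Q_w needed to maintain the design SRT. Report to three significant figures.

Q_w ≈ 1720 m³/d

Wasting from the aeration tank: Q_w = V / θ_c = 12700 / 7.38 = 1721 m³/d.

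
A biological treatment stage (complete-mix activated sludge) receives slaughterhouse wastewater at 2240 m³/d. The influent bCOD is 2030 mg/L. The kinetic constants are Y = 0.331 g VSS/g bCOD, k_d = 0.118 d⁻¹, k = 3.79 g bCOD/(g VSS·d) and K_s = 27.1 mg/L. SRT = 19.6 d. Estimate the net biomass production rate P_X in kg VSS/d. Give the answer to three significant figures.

For a completely mixed reactor with recycle the Lawrence–McCarty relation gives S = K_s·(1 + k_d·θ_c) / [θ_c·(Y·k − k_d) − 1] = 27.1 × (1 + 0.118 × 19.6) / [19.6 × (0.331 × 3.79 − 0.118) − 1] = 89.78 / 21.28 = 4.220 mg/L.
Correct the yield for decay: Y_obs = Y/(1 + k_d θ_c) = 0.331 / (1 + 0.118 × 19.6) = 0.331 / 3.313 = 0.09992.
ΔS = 2030 − 4.22 = 2026 mg/L, so the substrate removal rate is 2240 × 2026/1000 = 4538 kg bCOD/d.
Net biomass production P_X = Y_obs × Q·(S₀ − S) = 0.09992 × 4538 = 453.4 kg VSS/d.

P_X ≈ 453 kg VSS/d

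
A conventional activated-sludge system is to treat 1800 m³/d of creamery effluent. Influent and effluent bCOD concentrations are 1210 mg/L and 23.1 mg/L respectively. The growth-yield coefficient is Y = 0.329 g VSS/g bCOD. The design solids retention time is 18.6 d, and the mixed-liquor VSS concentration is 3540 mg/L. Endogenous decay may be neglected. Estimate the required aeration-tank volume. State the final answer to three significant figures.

With k_d = 0 the design equation reduces to V = Y Q (S₀−S) θ_c / X = 0.329 × 1800 × (1210 − 23.1) × 18.6 / 3540 = 3693 m³.

V ≈ 3690 m³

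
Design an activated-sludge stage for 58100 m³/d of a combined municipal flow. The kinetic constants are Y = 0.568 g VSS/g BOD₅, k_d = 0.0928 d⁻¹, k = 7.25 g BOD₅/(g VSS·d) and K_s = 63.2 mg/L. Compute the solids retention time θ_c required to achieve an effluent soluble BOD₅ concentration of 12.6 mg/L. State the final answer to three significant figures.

Specific growth rate at S = 12.6 mg/L: μ = YkS/(K_s+S) = 0.568·7.25·12.6/(63.2+12.6) = 0.6845 d⁻¹.
Then 1/θ_c = μ − k_d = 0.6845 − 0.0928 = 0.5917 d⁻¹, giving θ_c = 1.690 d.

θ_c ≈ 1.69 d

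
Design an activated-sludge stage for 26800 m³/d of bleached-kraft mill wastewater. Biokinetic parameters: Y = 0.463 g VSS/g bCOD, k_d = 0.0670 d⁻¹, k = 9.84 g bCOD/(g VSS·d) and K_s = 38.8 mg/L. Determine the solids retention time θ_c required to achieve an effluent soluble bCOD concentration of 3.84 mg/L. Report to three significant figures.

θ_c ≈ 2.91 d

From 1/θ_c = Y·k·S/(K_s + S) − k_d: Y·k·S/(K_s+S) = 0.463 × 9.84 × 3.84 / (38.8 + 3.84) = 0.4103 d⁻¹.
1/θ_c = 0.4103 − 0.0670 = 0.3433 d⁻¹, so θ_c = 2.913 d.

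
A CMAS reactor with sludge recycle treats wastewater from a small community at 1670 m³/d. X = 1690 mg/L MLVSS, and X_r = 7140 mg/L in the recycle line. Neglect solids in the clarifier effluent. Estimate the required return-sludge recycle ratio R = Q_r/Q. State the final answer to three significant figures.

Solids balance on the clarifier gives (1+R)X = R·X_r, so R = X/(X_r − X) = 1690 / (7140 − 1690) = 0.3101.

R ≈ 0.310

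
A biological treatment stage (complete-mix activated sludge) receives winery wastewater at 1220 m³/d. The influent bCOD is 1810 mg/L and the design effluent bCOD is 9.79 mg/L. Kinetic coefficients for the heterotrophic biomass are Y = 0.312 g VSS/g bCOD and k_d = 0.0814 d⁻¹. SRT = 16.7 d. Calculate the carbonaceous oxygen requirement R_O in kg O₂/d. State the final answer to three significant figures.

R_O ≈ 1780 kg O₂/d

Y_obs = Y / (1 + k_d θ_c) = 0.312 / (1 + 0.0814 × 16.7) = 0.312 / 2.359 = 0.1322.
ΔS = 1810 − 9.79 = 1800 mg/L, so the substrate removal rate is 1220 × 1800/1000 = 2196 kg bCOD/d.
P_X = Y_obs·Q·(S₀ − S) = 0.1322 × 2196 = 290.4 kg VSS/d.
R_O = Q·ΔS − 1.42 P_X = 2196 − 412.4 = 1784 kg O₂/d.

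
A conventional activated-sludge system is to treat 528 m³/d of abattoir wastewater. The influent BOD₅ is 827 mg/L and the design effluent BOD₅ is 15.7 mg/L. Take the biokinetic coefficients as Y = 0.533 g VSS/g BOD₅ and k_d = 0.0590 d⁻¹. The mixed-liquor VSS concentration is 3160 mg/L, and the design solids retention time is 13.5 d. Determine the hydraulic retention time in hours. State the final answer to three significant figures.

Rearranging the biomass balance for a CMAS with decay, V = Y·Q·ΔS·θ_c / [X·(1+k_d θ_c)] = 0.533 × 528 × (827 − 15.7) × 13.5 / [3160 × (1 + 0.0590 × 13.5)] = 3.08×10^6 / 5677 = 543.0 m³.
Hydraulic retention time τ = V/Q = 543.0 / 528 = 1.028 d = 24.68 h.

τ ≈ 24.7 h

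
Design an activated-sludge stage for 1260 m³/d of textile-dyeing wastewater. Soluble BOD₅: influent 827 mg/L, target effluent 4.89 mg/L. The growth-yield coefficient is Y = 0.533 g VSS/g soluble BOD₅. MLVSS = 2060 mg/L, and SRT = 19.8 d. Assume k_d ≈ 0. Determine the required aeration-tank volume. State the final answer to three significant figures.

V ≈ 5310 m³

With k_d = 0 the design equation reduces to V = Y Q (S₀−S) θ_c / X = 0.533 × 1260 × (827 − 4.89) × 19.8 / 2060 = 5307 m³.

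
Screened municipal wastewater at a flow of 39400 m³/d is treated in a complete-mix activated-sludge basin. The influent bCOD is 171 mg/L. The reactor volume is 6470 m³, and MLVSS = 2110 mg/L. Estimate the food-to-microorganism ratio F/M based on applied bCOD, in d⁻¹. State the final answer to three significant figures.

F/M = Q·S₀ / (V·X) = 39400 × 171 / (6470 × 2110) = 0.4935 g bCOD·(g VSS·d)⁻¹.

F/M ≈ 0.494 d⁻¹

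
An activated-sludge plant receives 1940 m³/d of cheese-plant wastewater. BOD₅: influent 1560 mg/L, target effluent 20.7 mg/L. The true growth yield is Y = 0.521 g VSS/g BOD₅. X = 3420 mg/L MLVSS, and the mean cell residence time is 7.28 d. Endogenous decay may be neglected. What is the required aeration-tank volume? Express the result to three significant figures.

V ≈ 3310 m³

Biomass mass balance (decay neglected): V·X = Y·Q·(S₀ − S)·θ_c, so V = 0.521 × 1940 × (1560 − 20.7) × 7.28 / 3420 = 3312 m³.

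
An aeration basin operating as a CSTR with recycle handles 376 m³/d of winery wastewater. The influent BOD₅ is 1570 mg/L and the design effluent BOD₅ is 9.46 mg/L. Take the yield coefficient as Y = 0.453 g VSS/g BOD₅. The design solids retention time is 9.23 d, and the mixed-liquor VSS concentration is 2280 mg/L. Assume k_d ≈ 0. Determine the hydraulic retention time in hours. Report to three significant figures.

τ ≈ 68.7 h

With k_d = 0 the design equation reduces to V = Y Q (S₀−S) θ_c / X = 0.453 × 376 × (1570 − 9.46) × 9.23 / 2280 = 1076 m³.
Hydraulic retention time τ = V/Q = 1076 / 376 = 2.862 d = 68.68 h.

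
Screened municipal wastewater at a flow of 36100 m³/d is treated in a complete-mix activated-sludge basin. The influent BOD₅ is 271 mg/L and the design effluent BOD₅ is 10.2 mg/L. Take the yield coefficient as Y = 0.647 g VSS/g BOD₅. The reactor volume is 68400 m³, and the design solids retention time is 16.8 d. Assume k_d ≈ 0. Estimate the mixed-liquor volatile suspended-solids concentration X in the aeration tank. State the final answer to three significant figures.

X = Y·Q·ΔS·θ_c / V = 0.647 × 36100 × (271 − 10.2) × 16.8 / 68400 = 1496 mg/L.

X ≈ 1500 mg/L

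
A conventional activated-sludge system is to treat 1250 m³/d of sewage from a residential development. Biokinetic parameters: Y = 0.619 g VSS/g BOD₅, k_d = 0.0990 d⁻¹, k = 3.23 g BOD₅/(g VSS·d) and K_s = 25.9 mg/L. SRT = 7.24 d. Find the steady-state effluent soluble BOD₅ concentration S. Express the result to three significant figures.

For a completely mixed reactor with recycle the Lawrence–McCarty relation gives S = K_s·(1 + k_d·θ_c) / [θ_c·(Y·k − k_d) − 1] = 25.9 × (1 + 0.0990 × 7.24) / [7.24 × (0.619 × 3.23 − 0.0990) − 1] = 44.46 / 12.76 = 3.485 mg/L.

S ≈ 3.49 mg/L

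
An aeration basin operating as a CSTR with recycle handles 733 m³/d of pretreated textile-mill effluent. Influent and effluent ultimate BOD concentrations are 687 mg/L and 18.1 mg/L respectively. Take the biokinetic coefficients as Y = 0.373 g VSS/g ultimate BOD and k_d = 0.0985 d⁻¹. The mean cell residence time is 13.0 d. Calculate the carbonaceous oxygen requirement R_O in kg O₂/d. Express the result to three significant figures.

Observed yield with endogenous decay: Y_obs = Y / (1 + k_d·θ_c) = 0.373 / (1 + 0.0985 × 13.0) = 0.373 / 2.280 = 0.1636 g VSS/g ultimate BOD.
Mass of ultimate BOD removed per day: Q(S₀ − S) = 733 × 668.9 g/m³ = 490.3 kg/d.
P_X = Y_obs·Q·(S₀ − S) = 0.1636 × 490.3 = 80.19 kg VSS/d.
R_O = Q·ΔS − 1.42 P_X = 490.3 − 113.9 = 376.4 kg O₂/d.

R_O ≈ 376 kg O₂/d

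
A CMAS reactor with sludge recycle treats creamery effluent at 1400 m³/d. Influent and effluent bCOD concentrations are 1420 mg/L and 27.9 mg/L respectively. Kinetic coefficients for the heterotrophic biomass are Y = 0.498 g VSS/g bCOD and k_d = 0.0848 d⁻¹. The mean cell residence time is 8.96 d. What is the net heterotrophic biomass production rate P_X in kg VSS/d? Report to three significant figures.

Observed yield with endogenous decay: Y_obs = Y / (1 + k_d·θ_c) = 0.498 / (1 + 0.0848 × 8.96) = 0.498 / 1.760 = 0.2830 g VSS/g bCOD.
Substrate removed = Q·(S₀ − S) = 1400 m³/d × (1420 − 27.9) g/m³ = 1.95×10^6 g/d = 1949 kg/d.
Net biomass production P_X = Y_obs × Q·(S₀ − S) = 0.2830 × 1949 = 551.5 kg VSS/d.

P_X ≈ 552 kg VSS/d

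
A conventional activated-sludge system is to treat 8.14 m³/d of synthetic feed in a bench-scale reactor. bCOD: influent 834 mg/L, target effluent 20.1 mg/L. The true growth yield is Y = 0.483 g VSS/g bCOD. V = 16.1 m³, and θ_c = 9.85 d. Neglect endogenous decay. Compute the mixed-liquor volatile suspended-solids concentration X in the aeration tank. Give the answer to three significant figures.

From V·X = Y·Q·(S₀ − S)·θ_c (decay neglected): X = 0.483 × 8.14 × (834 − 20.1) × 9.85 / 16.1 = 1958 mg/L.

X ≈ 1960 mg/L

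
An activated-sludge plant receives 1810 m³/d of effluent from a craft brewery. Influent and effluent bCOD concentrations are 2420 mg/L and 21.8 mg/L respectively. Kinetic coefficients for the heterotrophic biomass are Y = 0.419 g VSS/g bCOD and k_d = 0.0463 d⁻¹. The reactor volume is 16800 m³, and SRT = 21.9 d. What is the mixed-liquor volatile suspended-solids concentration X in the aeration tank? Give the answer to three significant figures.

X ≈ 1180 mg/L

Solving the biomass balance for X: X = Y Q (S₀−S) θ_c / [V (1+k_d θ_c)] = 0.419 × 1810 × (2420 − 21.8) × 21.9 / [16800 × (1 + 0.0463 × 21.9)] = 1177 mg/L.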